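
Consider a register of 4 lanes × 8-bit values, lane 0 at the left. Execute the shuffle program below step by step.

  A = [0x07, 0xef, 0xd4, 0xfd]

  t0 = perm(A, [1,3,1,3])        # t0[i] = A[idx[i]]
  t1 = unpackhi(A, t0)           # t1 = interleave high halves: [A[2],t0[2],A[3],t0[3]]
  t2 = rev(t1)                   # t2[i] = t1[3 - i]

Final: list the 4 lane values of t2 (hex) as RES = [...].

  t0: ef fd ef fd
  t1: d4 ef fd fd
  t2: fd fd ef d4

RES = [ 0xfd  0xfd  0xef  0xd4 ]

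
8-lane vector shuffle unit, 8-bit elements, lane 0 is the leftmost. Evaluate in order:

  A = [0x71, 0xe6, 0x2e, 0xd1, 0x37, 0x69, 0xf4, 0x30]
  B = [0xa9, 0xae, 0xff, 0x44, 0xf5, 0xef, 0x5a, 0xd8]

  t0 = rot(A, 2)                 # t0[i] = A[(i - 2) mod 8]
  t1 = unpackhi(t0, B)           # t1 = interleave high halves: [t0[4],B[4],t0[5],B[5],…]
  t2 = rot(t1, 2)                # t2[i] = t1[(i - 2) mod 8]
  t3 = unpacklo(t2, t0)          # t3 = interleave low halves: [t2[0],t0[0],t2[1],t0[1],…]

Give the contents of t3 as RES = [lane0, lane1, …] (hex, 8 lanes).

t0 = [0xf4, 0x30, 0x71, 0xe6, 0x2e, 0xd1, 0x37, 0x69]
t1 = [0x2e, 0xf5, 0xd1, 0xef, 0x37, 0x5a, 0x69, 0xd8]
t2 = [0x69, 0xd8, 0x2e, 0xf5, 0xd1, 0xef, 0x37, 0x5a]
t3 = [0x69, 0xf4, 0xd8, 0x30, 0x2e, 0x71, 0xf5, 0xe6]

RES = [ 0x69  0xf4  0xd8  0x30  0x2e  0x71  0xf5  0xe6 ]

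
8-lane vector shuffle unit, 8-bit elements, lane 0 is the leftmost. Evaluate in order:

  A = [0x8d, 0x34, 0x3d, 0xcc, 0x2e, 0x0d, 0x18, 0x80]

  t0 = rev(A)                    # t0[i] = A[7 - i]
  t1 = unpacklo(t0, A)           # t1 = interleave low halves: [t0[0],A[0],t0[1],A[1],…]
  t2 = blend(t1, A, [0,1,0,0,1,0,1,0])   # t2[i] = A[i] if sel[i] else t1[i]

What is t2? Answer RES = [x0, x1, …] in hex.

→ t0 |80|18|0d|2e|cc|3d|34|8d|
→ t1 |80|8d|18|34|0d|3d|2e|cc|
→ t2 |80|34|18|34|2e|3d|18|cc|

RES = [0x80, 0x34, 0x18, 0x34, 0x2e, 0x3d, 0x18, 0xcc]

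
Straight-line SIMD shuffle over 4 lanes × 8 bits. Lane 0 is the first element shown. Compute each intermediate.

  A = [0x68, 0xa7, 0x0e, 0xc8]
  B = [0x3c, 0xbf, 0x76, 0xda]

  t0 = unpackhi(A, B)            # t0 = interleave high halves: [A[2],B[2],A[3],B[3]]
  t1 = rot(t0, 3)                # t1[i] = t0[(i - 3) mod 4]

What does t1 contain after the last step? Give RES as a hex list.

RES = [ 0x76  0xc8  0xda  0x0e ]

→ t0 |0e|76|c8|da|
→ t1 |76|c8|da|0e|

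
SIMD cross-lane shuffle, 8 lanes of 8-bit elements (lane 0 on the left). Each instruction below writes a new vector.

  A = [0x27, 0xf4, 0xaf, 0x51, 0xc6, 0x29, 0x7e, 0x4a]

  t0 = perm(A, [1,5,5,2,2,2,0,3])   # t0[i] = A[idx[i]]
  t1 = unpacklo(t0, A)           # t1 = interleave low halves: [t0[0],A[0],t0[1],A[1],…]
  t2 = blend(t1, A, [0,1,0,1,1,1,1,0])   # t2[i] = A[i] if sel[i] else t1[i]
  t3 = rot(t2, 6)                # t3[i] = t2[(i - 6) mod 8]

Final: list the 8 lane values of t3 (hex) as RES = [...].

RES = [0x29, 0x51, 0xc6, 0x29, 0x7e, 0x51, 0xf4, 0xf4]

  t0: f4 29 29 af af af 27 51
  t1: f4 27 29 f4 29 af af 51
  t2: f4 f4 29 51 c6 29 7e 51
  t3: 29 51 c6 29 7e 51 f4 f4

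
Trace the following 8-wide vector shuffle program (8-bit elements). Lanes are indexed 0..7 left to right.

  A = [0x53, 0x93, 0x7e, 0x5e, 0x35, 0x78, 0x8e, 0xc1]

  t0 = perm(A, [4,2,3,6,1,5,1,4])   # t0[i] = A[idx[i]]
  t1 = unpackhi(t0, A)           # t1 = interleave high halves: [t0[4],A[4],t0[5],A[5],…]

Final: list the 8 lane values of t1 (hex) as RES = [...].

t0 = [0x35, 0x7e, 0x5e, 0x8e, 0x93, 0x78, 0x93, 0x35]
t1 = [0x93, 0x35, 0x78, 0x78, 0x93, 0x8e, 0x35, 0xc1]

RES = [0x93, 0x35, 0x78, 0x78, 0x93, 0x8e, 0x35, 0xc1]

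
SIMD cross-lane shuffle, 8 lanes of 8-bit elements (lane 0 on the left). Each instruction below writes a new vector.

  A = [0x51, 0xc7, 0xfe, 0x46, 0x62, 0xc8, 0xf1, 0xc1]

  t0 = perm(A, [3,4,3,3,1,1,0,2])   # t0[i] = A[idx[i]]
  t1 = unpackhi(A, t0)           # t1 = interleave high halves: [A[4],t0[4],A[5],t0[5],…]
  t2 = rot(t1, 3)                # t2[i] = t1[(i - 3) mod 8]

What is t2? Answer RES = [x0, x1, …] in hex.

→ t0 |46|62|46|46|c7|c7|51|fe|
→ t1 |62|c7|c8|c7|f1|51|c1|fe|
→ t2 |51|c1|fe|62|c7|c8|c7|f1|

RES = [0x51, 0xc1, 0xfe, 0x62, 0xc7, 0xc8, 0xc7, 0xf1]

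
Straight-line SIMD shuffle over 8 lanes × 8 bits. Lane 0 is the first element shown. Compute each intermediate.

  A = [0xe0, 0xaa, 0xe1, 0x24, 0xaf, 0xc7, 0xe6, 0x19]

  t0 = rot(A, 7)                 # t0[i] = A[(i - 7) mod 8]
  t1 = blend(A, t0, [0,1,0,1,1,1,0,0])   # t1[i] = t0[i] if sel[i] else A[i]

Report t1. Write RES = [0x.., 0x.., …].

RES = [ 0xe0  0xe1  0xe1  0xaf  0xc7  0xe6  0xe6  0x19 ]

  t0: aa e1 24 af c7 e6 19 e0
  t1: e0 e1 e1 af c7 e6 e6 19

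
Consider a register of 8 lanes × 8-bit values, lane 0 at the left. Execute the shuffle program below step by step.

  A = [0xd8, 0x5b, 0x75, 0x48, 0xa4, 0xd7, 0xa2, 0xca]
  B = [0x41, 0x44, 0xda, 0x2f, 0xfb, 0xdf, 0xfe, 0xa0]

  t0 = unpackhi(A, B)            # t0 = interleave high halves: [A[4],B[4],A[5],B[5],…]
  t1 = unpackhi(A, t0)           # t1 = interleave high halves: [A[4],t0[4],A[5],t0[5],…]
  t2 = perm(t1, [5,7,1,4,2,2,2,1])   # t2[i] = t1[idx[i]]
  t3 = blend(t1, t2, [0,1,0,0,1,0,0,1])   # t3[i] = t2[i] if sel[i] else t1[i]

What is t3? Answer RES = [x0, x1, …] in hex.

RES = [ 0xa4  0xa0  0xd7  0xfe  0xd7  0xca  0xca  0xa2 ]

t0 = [0xa4, 0xfb, 0xd7, 0xdf, 0xa2, 0xfe, 0xca, 0xa0]
t1 = [0xa4, 0xa2, 0xd7, 0xfe, 0xa2, 0xca, 0xca, 0xa0]
t2 = [0xca, 0xa0, 0xa2, 0xa2, 0xd7, 0xd7, 0xd7, 0xa2]
t3 = [0xa4, 0xa0, 0xd7, 0xfe, 0xd7, 0xca, 0xca, 0xa2]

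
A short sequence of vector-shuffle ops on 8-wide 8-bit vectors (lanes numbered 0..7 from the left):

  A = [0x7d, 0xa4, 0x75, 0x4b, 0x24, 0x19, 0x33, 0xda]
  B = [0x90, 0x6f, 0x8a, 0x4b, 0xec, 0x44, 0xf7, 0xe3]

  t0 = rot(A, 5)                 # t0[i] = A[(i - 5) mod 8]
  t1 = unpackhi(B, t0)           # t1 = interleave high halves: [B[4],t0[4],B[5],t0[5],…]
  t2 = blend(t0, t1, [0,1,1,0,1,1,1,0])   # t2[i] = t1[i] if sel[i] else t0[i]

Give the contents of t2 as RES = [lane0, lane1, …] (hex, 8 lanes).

  t0: 4b 24 19 33 da 7d a4 75
  t1: ec da 44 7d f7 a4 e3 75
  t2: 4b da 44 33 f7 a4 e3 75

RES = [ 0x4b  0xda  0x44  0x33  0xf7  0xa4  0xe3  0x75 ]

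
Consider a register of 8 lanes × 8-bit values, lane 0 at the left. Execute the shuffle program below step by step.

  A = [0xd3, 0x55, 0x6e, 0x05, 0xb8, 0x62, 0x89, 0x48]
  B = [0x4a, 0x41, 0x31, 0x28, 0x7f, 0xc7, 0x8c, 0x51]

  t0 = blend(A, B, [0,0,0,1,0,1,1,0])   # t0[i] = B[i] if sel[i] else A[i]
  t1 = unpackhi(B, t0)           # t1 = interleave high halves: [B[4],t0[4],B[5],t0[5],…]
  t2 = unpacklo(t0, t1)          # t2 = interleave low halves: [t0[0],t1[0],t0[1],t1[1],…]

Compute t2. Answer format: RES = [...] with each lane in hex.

  t0: d3 55 6e 28 b8 c7 8c 48
  t1: 7f b8 c7 c7 8c 8c 51 48
  t2: d3 7f 55 b8 6e c7 28 c7

RES = [ 0xd3  0x7f  0x55  0xb8  0x6e  0xc7  0x28  0xc7 ]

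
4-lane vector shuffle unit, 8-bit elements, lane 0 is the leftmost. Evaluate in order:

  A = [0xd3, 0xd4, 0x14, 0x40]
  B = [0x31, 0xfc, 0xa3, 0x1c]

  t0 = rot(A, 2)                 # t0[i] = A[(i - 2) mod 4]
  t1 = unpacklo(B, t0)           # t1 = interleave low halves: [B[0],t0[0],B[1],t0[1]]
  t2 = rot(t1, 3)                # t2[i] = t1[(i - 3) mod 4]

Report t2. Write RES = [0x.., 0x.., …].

RES = [ 0x14  0xfc  0x40  0x31 ]

t0 = [0x14, 0x40, 0xd3, 0xd4]
t1 = [0x31, 0x14, 0xfc, 0x40]
t2 = [0x14, 0xfc, 0x40, 0x31]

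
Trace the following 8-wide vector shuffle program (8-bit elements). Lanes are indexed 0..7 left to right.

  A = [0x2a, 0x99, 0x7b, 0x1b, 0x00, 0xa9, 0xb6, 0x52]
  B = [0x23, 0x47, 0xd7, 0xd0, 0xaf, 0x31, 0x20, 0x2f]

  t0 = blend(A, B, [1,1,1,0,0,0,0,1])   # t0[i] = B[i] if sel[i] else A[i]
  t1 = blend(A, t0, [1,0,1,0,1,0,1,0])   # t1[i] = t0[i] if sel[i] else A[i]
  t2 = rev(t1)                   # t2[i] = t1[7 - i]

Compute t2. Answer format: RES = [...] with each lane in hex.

RES = [0x52, 0xb6, 0xa9, 0x00, 0x1b, 0xd7, 0x99, 0x23]

  t0: 23 47 d7 1b 00 a9 b6 2f
  t1: 23 99 d7 1b 00 a9 b6 52
  t2: 52 b6 a9 00 1b d7 99 23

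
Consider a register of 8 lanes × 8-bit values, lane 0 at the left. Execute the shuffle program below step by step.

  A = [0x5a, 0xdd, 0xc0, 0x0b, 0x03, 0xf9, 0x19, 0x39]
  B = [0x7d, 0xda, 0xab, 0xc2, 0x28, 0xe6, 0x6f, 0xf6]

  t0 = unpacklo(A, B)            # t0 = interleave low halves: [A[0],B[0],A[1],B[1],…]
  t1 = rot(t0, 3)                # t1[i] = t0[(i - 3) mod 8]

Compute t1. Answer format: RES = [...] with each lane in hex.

RES = [0xab, 0x0b, 0xc2, 0x5a, 0x7d, 0xdd, 0xda, 0xc0]

→ t0 |5a|7d|dd|da|c0|ab|0b|c2|
→ t1 |ab|0b|c2|5a|7d|dd|da|c0|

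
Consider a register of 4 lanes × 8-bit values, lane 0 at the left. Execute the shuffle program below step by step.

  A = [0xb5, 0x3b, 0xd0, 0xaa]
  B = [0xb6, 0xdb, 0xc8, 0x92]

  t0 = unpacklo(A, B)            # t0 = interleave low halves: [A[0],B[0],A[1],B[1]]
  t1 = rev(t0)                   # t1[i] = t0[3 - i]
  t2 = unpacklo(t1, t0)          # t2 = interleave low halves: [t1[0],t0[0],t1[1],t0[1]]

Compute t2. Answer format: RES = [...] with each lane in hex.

  t0: b5 b6 3b db
  t1: db 3b b6 b5
  t2: db b5 3b b6

RES = [0xdb, 0xb5, 0x3b, 0xb6]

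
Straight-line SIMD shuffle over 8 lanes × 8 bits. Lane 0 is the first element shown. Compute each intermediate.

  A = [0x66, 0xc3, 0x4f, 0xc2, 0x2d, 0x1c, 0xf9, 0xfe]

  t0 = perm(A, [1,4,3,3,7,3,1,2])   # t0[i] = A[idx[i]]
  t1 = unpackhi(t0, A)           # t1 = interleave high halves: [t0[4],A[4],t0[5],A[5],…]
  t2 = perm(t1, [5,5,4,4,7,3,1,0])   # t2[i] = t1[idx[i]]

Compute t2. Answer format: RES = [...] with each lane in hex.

  t0: c3 2d c2 c2 fe c2 c3 4f
  t1: fe 2d c2 1c c3 f9 4f fe
  t2: f9 f9 c3 c3 fe 1c 2d fe

RES = [0xf9, 0xf9, 0xc3, 0xc3, 0xfe, 0x1c, 0x2d, 0xfe]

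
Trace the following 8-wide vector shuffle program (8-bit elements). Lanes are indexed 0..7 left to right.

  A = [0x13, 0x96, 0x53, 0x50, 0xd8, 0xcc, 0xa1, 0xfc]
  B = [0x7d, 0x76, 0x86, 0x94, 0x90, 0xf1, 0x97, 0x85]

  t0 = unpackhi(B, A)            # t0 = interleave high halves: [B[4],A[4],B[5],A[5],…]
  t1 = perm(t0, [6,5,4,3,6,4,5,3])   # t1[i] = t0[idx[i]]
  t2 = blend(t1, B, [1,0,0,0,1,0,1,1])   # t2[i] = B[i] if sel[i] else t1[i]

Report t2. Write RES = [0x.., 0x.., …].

RES = [0x7d, 0xa1, 0x97, 0xcc, 0x90, 0x97, 0x97, 0x85]

t0 = [0x90, 0xd8, 0xf1, 0xcc, 0x97, 0xa1, 0x85, 0xfc]
t1 = [0x85, 0xa1, 0x97, 0xcc, 0x85, 0x97, 0xa1, 0xcc]
t2 = [0x7d, 0xa1, 0x97, 0xcc, 0x90, 0x97, 0x97, 0x85]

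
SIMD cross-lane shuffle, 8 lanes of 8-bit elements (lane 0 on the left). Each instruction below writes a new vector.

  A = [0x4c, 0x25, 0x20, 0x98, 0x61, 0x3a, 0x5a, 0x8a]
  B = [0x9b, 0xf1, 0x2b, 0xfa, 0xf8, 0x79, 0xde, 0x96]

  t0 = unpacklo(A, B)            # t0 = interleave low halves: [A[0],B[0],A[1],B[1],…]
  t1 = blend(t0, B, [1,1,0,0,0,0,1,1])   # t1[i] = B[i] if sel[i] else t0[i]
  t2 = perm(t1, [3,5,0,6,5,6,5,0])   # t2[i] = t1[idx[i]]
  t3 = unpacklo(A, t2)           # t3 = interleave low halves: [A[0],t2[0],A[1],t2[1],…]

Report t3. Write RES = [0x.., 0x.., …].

  t0: 4c 9b 25 f1 20 2b 98 fa
  t1: 9b f1 25 f1 20 2b de 96
  t2: f1 2b 9b de 2b de 2b 9b
  t3: 4c f1 25 2b 20 9b 98 de

RES = [0x4c, 0xf1, 0x25, 0x2b, 0x20, 0x9b, 0x98, 0xde]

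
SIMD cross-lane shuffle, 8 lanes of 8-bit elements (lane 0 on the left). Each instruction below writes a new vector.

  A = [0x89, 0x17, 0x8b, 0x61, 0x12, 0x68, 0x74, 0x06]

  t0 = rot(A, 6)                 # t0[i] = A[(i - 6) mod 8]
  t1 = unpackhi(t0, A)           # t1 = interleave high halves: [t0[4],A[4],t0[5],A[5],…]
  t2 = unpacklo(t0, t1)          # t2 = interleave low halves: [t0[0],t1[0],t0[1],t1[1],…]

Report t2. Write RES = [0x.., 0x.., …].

t0 = [0x8b, 0x61, 0x12, 0x68, 0x74, 0x06, 0x89, 0x17]
t1 = [0x74, 0x12, 0x06, 0x68, 0x89, 0x74, 0x17, 0x06]
t2 = [0x8b, 0x74, 0x61, 0x12, 0x12, 0x06, 0x68, 0x68]

RES = [ 0x8b  0x74  0x61  0x12  0x12  0x06  0x68  0x68 ]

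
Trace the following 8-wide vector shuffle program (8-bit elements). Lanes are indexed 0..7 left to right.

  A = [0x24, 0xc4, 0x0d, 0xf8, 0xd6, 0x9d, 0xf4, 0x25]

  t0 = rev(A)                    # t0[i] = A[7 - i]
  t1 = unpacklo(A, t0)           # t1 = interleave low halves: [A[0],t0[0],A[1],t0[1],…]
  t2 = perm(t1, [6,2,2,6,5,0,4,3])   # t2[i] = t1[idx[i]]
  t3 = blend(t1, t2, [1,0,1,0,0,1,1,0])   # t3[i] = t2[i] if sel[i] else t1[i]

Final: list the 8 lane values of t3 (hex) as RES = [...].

RES = [0xf8, 0x25, 0xc4, 0xf4, 0x0d, 0x24, 0x0d, 0xd6]

→ t0 |25|f4|9d|d6|f8|0d|c4|24|
→ t1 |24|25|c4|f4|0d|9d|f8|d6|
→ t2 |f8|c4|c4|f8|9d|24|0d|f4|
→ t3 |f8|25|c4|f4|0d|24|0d|d6|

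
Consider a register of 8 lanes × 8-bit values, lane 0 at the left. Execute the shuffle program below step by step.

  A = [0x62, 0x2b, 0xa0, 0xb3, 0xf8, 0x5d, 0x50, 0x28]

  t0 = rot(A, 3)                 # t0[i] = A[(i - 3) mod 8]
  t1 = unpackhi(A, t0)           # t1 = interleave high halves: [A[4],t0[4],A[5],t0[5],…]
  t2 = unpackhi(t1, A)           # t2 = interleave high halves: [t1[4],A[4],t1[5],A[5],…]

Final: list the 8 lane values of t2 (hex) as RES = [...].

RES = [ 0x50  0xf8  0xb3  0x5d  0x28  0x50  0xf8  0x28 ]

  t0: 5d 50 28 62 2b a0 b3 f8
  t1: f8 2b 5d a0 50 b3 28 f8
  t2: 50 f8 b3 5d 28 50 f8 28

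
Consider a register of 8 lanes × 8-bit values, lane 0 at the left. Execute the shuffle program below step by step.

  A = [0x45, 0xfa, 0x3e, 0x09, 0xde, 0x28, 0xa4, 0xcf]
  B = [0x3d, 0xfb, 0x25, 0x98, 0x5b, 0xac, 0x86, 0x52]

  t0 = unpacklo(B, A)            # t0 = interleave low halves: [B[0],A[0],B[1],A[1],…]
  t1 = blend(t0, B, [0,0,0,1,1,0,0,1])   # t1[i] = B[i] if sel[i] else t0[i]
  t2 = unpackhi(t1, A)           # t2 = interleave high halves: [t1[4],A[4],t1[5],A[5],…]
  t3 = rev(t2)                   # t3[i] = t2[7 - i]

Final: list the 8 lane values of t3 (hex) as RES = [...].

t0 = [0x3d, 0x45, 0xfb, 0xfa, 0x25, 0x3e, 0x98, 0x09]
t1 = [0x3d, 0x45, 0xfb, 0x98, 0x5b, 0x3e, 0x98, 0x52]
t2 = [0x5b, 0xde, 0x3e, 0x28, 0x98, 0xa4, 0x52, 0xcf]
t3 = [0xcf, 0x52, 0xa4, 0x98, 0x28, 0x3e, 0xde, 0x5b]

RES = [0xcf, 0x52, 0xa4, 0x98, 0x28, 0x3e, 0xde, 0x5b]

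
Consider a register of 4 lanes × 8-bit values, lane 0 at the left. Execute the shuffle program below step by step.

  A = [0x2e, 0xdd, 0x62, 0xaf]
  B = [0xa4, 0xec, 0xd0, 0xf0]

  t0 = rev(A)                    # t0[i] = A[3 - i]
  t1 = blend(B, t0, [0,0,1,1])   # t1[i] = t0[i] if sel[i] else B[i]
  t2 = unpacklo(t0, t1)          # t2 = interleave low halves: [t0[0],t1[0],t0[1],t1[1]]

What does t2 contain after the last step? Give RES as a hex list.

→ t0 |af|62|dd|2e|
→ t1 |a4|ec|dd|2e|
→ t2 |af|a4|62|ec|

RES = [0xaf, 0xa4, 0x62, 0xec]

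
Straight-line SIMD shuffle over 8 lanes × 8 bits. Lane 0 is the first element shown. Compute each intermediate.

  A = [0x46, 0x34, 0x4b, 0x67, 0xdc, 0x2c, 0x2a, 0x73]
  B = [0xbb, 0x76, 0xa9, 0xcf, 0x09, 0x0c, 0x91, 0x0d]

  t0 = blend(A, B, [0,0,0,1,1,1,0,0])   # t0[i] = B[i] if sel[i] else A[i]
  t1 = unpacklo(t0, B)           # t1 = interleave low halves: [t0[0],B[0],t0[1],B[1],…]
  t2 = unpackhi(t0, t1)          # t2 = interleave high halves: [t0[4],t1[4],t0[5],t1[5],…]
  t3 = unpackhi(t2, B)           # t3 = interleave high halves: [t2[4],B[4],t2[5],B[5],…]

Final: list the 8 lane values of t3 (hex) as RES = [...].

RES = [0x2a, 0x09, 0xcf, 0x0c, 0x73, 0x91, 0xcf, 0x0d]

  t0: 46 34 4b cf 09 0c 2a 73
  t1: 46 bb 34 76 4b a9 cf cf
  t2: 09 4b 0c a9 2a cf 73 cf
  t3: 2a 09 cf 0c 73 91 cf 0d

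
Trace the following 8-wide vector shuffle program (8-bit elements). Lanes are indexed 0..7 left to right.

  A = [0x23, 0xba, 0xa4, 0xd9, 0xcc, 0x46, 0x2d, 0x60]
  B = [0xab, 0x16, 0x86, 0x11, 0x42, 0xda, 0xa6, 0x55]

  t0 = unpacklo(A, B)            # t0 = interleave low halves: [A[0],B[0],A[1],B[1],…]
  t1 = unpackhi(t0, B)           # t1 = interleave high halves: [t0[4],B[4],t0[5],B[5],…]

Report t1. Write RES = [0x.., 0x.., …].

t0 = [0x23, 0xab, 0xba, 0x16, 0xa4, 0x86, 0xd9, 0x11]
t1 = [0xa4, 0x42, 0x86, 0xda, 0xd9, 0xa6, 0x11, 0x55]

RES = [ 0xa4  0x42  0x86  0xda  0xd9  0xa6  0x11  0x55 ]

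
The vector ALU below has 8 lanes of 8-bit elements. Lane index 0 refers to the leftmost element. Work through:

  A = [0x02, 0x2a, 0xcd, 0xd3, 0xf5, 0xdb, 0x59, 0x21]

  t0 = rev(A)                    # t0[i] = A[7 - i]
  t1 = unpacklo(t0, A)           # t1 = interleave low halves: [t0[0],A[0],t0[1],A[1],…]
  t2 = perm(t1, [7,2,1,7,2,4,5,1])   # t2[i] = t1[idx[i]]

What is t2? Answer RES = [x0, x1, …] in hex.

RES = [ 0xd3  0x59  0x02  0xd3  0x59  0xdb  0xcd  0x02 ]

→ t0 |21|59|db|f5|d3|cd|2a|02|
→ t1 |21|02|59|2a|db|cd|f5|d3|
→ t2 |d3|59|02|d3|59|db|cd|02|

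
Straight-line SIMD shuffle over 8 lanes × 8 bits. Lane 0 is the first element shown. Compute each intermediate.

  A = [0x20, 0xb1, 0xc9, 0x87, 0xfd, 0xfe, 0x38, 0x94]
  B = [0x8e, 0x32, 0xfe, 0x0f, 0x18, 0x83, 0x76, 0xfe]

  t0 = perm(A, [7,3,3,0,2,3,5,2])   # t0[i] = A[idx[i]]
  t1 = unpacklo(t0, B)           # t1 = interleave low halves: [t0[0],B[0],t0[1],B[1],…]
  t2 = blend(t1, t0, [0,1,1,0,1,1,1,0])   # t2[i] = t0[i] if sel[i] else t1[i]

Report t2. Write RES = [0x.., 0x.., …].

RES = [0x94, 0x87, 0x87, 0x32, 0xc9, 0x87, 0xfe, 0x0f]

t0 = [0x94, 0x87, 0x87, 0x20, 0xc9, 0x87, 0xfe, 0xc9]
t1 = [0x94, 0x8e, 0x87, 0x32, 0x87, 0xfe, 0x20, 0x0f]
t2 = [0x94, 0x87, 0x87, 0x32, 0xc9, 0x87, 0xfe, 0x0f]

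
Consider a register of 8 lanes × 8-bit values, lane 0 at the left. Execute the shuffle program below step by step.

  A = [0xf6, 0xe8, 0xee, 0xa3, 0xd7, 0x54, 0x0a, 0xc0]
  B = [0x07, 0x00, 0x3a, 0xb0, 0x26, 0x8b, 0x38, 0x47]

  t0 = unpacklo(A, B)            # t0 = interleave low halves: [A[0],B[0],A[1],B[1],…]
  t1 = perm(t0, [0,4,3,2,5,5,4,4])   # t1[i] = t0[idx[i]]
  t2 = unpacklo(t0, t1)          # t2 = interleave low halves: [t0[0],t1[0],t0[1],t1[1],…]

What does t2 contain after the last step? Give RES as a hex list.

→ t0 |f6|07|e8|00|ee|3a|a3|b0|
→ t1 |f6|ee|00|e8|3a|3a|ee|ee|
→ t2 |f6|f6|07|ee|e8|00|00|e8|

RES = [0xf6, 0xf6, 0x07, 0xee, 0xe8, 0x00, 0x00, 0xe8]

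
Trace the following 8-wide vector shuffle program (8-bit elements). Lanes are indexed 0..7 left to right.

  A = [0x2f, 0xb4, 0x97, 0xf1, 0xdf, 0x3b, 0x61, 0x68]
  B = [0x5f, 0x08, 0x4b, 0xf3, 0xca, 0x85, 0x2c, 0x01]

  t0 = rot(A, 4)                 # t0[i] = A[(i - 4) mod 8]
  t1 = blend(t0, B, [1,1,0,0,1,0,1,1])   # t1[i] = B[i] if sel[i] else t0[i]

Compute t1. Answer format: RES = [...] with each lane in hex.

RES = [ 0x5f  0x08  0x61  0x68  0xca  0xb4  0x2c  0x01 ]

→ t0 |df|3b|61|68|2f|b4|97|f1|
→ t1 |5f|08|61|68|ca|b4|2c|01|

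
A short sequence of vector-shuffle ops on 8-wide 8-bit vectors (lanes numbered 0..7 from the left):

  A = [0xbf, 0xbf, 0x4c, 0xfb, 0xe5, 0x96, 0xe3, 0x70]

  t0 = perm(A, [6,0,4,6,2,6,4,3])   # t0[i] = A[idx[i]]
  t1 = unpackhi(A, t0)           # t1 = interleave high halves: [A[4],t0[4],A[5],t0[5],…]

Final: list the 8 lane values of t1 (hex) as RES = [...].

→ t0 |e3|bf|e5|e3|4c|e3|e5|fb|
→ t1 |e5|4c|96|e3|e3|e5|70|fb|

RES = [0xe5, 0x4c, 0x96, 0xe3, 0xe3, 0xe5, 0x70, 0xfb]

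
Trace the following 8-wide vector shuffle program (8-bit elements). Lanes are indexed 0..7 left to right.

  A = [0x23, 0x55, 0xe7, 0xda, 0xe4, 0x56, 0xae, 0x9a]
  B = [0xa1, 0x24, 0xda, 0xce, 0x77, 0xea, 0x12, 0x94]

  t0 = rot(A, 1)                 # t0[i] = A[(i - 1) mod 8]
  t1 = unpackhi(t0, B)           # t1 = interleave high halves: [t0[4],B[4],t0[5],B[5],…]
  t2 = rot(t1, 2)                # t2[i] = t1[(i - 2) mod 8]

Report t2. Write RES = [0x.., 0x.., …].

→ t0 |9a|23|55|e7|da|e4|56|ae|
→ t1 |da|77|e4|ea|56|12|ae|94|
→ t2 |ae|94|da|77|e4|ea|56|12|

RES = [0xae, 0x94, 0xda, 0x77, 0xe4, 0xea, 0x56, 0x12]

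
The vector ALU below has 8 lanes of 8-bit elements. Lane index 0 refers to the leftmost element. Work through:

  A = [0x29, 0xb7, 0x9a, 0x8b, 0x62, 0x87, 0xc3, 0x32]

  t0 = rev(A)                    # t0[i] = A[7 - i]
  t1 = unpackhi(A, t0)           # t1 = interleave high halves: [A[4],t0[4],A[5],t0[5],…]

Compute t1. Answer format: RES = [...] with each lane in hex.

→ t0 |32|c3|87|62|8b|9a|b7|29|
→ t1 |62|8b|87|9a|c3|b7|32|29|

RES = [ 0x62  0x8b  0x87  0x9a  0xc3  0xb7  0x32  0x29 ]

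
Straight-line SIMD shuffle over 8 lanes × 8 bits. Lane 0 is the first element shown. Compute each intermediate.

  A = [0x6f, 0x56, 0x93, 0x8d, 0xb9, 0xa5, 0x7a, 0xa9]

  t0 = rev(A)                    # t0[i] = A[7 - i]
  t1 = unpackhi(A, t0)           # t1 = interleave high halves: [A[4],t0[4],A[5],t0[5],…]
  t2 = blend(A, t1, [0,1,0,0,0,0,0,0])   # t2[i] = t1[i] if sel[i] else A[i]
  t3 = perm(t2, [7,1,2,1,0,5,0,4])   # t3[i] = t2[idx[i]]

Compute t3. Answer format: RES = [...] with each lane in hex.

  t0: a9 7a a5 b9 8d 93 56 6f
  t1: b9 8d a5 93 7a 56 a9 6f
  t2: 6f 8d 93 8d b9 a5 7a a9
  t3: a9 8d 93 8d 6f a5 6f b9

RES = [ 0xa9  0x8d  0x93  0x8d  0x6f  0xa5  0x6f  0xb9 ]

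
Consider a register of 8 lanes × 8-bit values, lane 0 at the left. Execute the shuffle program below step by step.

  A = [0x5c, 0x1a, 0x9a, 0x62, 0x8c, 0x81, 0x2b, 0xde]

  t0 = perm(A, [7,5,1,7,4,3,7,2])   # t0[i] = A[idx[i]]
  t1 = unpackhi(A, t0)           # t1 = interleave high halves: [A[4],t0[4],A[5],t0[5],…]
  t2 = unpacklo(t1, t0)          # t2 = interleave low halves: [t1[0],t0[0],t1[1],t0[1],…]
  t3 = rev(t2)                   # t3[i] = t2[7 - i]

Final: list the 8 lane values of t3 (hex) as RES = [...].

RES = [0xde, 0x62, 0x1a, 0x81, 0x81, 0x8c, 0xde, 0x8c]

  t0: de 81 1a de 8c 62 de 9a
  t1: 8c 8c 81 62 2b de de 9a
  t2: 8c de 8c 81 81 1a 62 de
  t3: de 62 1a 81 81 8c de 8c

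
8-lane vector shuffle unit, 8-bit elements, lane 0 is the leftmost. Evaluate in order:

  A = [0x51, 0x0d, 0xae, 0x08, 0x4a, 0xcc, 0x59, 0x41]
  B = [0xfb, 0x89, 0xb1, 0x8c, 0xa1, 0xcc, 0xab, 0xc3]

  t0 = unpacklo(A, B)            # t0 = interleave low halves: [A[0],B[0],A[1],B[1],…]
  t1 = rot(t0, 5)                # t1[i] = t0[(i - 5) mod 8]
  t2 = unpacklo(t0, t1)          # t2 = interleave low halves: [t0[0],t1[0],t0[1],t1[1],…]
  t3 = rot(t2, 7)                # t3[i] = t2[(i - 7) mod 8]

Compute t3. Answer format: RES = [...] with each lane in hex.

RES = [ 0x89  0xfb  0xae  0x0d  0xb1  0x89  0x08  0x51 ]

t0 = [0x51, 0xfb, 0x0d, 0x89, 0xae, 0xb1, 0x08, 0x8c]
t1 = [0x89, 0xae, 0xb1, 0x08, 0x8c, 0x51, 0xfb, 0x0d]
t2 = [0x51, 0x89, 0xfb, 0xae, 0x0d, 0xb1, 0x89, 0x08]
t3 = [0x89, 0xfb, 0xae, 0x0d, 0xb1, 0x89, 0x08, 0x51]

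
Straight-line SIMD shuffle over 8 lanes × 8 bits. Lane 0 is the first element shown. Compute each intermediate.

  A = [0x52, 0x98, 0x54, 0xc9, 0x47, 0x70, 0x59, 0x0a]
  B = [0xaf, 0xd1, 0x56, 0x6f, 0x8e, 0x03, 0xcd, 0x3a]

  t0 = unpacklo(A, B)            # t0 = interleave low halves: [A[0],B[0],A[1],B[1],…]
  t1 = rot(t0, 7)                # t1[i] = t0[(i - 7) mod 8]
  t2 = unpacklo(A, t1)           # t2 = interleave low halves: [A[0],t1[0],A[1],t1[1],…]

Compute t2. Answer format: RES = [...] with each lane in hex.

RES = [0x52, 0xaf, 0x98, 0x98, 0x54, 0xd1, 0xc9, 0x54]

  t0: 52 af 98 d1 54 56 c9 6f
  t1: af 98 d1 54 56 c9 6f 52
  t2: 52 af 98 98 54 d1 c9 54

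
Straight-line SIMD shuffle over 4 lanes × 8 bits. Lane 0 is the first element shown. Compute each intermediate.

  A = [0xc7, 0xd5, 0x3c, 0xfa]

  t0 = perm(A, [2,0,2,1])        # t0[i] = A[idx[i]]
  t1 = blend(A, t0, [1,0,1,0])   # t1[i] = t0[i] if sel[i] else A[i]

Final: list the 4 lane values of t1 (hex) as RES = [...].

RES = [ 0x3c  0xd5  0x3c  0xfa ]

→ t0 |3c|c7|3c|d5|
→ t1 |3c|d5|3c|fa|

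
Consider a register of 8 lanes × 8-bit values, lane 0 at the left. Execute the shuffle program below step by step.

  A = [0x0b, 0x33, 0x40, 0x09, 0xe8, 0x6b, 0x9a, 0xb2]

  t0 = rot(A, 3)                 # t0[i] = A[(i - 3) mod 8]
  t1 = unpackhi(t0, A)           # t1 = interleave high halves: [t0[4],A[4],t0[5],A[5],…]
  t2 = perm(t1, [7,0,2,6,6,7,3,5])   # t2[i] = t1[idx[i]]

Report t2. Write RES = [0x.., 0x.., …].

RES = [0xb2, 0x33, 0x40, 0xe8, 0xe8, 0xb2, 0x6b, 0x9a]

→ t0 |6b|9a|b2|0b|33|40|09|e8|
→ t1 |33|e8|40|6b|09|9a|e8|b2|
→ t2 |b2|33|40|e8|e8|b2|6b|9a|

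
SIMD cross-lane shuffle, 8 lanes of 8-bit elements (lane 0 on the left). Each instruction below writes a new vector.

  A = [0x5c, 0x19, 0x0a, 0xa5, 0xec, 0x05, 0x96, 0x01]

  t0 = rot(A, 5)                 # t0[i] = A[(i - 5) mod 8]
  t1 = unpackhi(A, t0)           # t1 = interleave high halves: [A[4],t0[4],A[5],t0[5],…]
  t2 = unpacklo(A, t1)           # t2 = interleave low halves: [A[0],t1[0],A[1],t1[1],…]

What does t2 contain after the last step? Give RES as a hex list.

RES = [0x5c, 0xec, 0x19, 0x01, 0x0a, 0x05, 0xa5, 0x5c]

t0 = [0xa5, 0xec, 0x05, 0x96, 0x01, 0x5c, 0x19, 0x0a]
t1 = [0xec, 0x01, 0x05, 0x5c, 0x96, 0x19, 0x01, 0x0a]
t2 = [0x5c, 0xec, 0x19, 0x01, 0x0a, 0x05, 0xa5, 0x5c]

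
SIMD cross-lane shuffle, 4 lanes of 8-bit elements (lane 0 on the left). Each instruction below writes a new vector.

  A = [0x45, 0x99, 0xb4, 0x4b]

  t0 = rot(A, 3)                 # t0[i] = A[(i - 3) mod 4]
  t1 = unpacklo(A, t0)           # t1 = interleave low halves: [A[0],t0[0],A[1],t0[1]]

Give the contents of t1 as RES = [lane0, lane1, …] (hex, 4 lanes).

→ t0 |99|b4|4b|45|
→ t1 |45|99|99|b4|

RES = [ 0x45  0x99  0x99  0xb4 ]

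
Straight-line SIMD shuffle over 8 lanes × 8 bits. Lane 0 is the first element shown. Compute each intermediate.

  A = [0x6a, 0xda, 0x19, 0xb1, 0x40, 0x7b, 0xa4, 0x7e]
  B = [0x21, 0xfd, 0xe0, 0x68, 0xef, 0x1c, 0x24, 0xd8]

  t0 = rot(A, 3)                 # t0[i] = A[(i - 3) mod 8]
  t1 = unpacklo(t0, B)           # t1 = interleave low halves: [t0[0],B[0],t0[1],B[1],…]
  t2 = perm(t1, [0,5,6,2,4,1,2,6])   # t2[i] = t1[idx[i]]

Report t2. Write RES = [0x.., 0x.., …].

RES = [0x7b, 0xe0, 0x6a, 0xa4, 0x7e, 0x21, 0xa4, 0x6a]

t0 = [0x7b, 0xa4, 0x7e, 0x6a, 0xda, 0x19, 0xb1, 0x40]
t1 = [0x7b, 0x21, 0xa4, 0xfd, 0x7e, 0xe0, 0x6a, 0x68]
t2 = [0x7b, 0xe0, 0x6a, 0xa4, 0x7e, 0x21, 0xa4, 0x6a]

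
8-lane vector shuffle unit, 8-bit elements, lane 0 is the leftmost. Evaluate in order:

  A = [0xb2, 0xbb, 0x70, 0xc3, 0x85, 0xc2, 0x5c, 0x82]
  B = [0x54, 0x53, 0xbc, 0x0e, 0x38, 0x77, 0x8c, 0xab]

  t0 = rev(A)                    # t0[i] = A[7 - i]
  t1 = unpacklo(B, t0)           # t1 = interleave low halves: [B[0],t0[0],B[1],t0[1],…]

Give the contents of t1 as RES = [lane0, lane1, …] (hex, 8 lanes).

t0 = [0x82, 0x5c, 0xc2, 0x85, 0xc3, 0x70, 0xbb, 0xb2]
t1 = [0x54, 0x82, 0x53, 0x5c, 0xbc, 0xc2, 0x0e, 0x85]

RES = [0x54, 0x82, 0x53, 0x5c, 0xbc, 0xc2, 0x0e, 0x85]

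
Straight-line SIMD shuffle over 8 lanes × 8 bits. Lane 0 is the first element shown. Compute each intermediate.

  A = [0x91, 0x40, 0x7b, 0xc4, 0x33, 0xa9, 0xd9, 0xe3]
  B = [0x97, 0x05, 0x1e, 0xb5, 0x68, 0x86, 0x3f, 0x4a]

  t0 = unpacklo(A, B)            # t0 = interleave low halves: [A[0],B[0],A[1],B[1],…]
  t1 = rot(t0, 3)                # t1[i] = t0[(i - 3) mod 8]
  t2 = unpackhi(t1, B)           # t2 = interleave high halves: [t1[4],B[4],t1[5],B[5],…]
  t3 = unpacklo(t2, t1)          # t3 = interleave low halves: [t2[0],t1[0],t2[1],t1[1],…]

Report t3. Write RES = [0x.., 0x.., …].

RES = [ 0x97  0x1e  0x68  0xc4  0x40  0xb5  0x86  0x91 ]

→ t0 |91|97|40|05|7b|1e|c4|b5|
→ t1 |1e|c4|b5|91|97|40|05|7b|
→ t2 |97|68|40|86|05|3f|7b|4a|
→ t3 |97|1e|68|c4|40|b5|86|91|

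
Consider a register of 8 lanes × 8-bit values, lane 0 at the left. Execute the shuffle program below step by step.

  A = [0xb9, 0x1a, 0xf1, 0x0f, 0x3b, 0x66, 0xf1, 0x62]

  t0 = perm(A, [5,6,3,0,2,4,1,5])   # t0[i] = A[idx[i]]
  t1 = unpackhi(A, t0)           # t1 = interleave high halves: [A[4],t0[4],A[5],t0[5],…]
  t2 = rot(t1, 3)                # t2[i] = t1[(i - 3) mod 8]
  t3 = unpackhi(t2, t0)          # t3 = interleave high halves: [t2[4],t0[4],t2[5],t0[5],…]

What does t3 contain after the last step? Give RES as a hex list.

t0 = [0x66, 0xf1, 0x0f, 0xb9, 0xf1, 0x3b, 0x1a, 0x66]
t1 = [0x3b, 0xf1, 0x66, 0x3b, 0xf1, 0x1a, 0x62, 0x66]
t2 = [0x1a, 0x62, 0x66, 0x3b, 0xf1, 0x66, 0x3b, 0xf1]
t3 = [0xf1, 0xf1, 0x66, 0x3b, 0x3b, 0x1a, 0xf1, 0x66]

RES = [0xf1, 0xf1, 0x66, 0x3b, 0x3b, 0x1a, 0xf1, 0x66]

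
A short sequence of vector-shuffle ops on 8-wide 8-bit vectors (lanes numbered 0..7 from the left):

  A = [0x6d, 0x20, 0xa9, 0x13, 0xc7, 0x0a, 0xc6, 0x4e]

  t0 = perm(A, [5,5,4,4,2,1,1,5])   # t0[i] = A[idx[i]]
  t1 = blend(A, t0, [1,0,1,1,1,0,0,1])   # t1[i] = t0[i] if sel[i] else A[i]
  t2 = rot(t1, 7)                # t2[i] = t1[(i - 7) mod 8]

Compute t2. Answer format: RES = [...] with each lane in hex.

t0 = [0x0a, 0x0a, 0xc7, 0xc7, 0xa9, 0x20, 0x20, 0x0a]
t1 = [0x0a, 0x20, 0xc7, 0xc7, 0xa9, 0x0a, 0xc6, 0x0a]
t2 = [0x20, 0xc7, 0xc7, 0xa9, 0x0a, 0xc6, 0x0a, 0x0a]

RES = [ 0x20  0xc7  0xc7  0xa9  0x0a  0xc6  0x0a  0x0a ]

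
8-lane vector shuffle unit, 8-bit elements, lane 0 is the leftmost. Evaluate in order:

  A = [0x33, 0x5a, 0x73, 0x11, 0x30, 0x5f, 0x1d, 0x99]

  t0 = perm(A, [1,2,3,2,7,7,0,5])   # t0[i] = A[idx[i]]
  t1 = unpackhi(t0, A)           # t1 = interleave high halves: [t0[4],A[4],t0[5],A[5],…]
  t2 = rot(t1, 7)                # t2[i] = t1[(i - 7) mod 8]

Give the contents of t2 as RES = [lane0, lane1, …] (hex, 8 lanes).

→ t0 |5a|73|11|73|99|99|33|5f|
→ t1 |99|30|99|5f|33|1d|5f|99|
→ t2 |30|99|5f|33|1d|5f|99|99|

RES = [ 0x30  0x99  0x5f  0x33  0x1d  0x5f  0x99  0x99 ]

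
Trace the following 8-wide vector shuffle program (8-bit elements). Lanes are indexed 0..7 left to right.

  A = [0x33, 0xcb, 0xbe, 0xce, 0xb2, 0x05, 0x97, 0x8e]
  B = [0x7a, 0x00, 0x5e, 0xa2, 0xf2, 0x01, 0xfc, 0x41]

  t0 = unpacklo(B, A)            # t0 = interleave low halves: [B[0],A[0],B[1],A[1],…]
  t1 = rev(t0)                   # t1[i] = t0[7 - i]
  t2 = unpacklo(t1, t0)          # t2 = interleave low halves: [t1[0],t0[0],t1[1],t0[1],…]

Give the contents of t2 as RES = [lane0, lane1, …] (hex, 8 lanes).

t0 = [0x7a, 0x33, 0x00, 0xcb, 0x5e, 0xbe, 0xa2, 0xce]
t1 = [0xce, 0xa2, 0xbe, 0x5e, 0xcb, 0x00, 0x33, 0x7a]
t2 = [0xce, 0x7a, 0xa2, 0x33, 0xbe, 0x00, 0x5e, 0xcb]

RES = [ 0xce  0x7a  0xa2  0x33  0xbe  0x00  0x5e  0xcb ]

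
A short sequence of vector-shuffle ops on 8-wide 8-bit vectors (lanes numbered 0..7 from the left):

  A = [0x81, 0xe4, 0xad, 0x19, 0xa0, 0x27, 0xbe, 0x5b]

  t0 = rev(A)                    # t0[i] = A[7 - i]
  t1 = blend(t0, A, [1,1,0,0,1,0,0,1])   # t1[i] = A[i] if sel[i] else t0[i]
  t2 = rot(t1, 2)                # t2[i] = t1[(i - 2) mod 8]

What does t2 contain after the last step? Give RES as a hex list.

→ t0 |5b|be|27|a0|19|ad|e4|81|
→ t1 |81|e4|27|a0|a0|ad|e4|5b|
→ t2 |e4|5b|81|e4|27|a0|a0|ad|

RES = [0xe4, 0x5b, 0x81, 0xe4, 0x27, 0xa0, 0xa0, 0xad]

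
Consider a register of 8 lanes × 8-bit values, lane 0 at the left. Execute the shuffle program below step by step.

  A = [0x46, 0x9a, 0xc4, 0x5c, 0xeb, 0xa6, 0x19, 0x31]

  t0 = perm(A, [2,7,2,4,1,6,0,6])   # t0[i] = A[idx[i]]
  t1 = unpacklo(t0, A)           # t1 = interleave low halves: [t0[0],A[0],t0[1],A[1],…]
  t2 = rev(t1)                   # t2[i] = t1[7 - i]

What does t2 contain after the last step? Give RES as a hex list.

RES = [0x5c, 0xeb, 0xc4, 0xc4, 0x9a, 0x31, 0x46, 0xc4]

  t0: c4 31 c4 eb 9a 19 46 19
  t1: c4 46 31 9a c4 c4 eb 5c
  t2: 5c eb c4 c4 9a 31 46 c4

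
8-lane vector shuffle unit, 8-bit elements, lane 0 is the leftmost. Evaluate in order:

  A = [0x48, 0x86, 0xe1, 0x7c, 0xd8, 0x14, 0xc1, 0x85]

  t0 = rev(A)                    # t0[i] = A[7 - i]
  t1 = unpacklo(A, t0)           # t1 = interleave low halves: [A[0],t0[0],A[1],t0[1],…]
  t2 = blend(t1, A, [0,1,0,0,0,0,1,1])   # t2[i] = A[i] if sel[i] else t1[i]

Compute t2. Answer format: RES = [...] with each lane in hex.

→ t0 |85|c1|14|d8|7c|e1|86|48|
→ t1 |48|85|86|c1|e1|14|7c|d8|
→ t2 |48|86|86|c1|e1|14|c1|85|

RES = [ 0x48  0x86  0x86  0xc1  0xe1  0x14  0xc1  0x85 ]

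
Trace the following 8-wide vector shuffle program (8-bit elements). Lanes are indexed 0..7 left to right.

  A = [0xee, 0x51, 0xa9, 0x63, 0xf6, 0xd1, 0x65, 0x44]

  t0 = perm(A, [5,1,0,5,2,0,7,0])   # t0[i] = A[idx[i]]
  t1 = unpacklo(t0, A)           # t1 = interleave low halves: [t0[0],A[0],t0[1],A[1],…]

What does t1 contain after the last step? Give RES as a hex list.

t0 = [0xd1, 0x51, 0xee, 0xd1, 0xa9, 0xee, 0x44, 0xee]
t1 = [0xd1, 0xee, 0x51, 0x51, 0xee, 0xa9, 0xd1, 0x63]

RES = [0xd1, 0xee, 0x51, 0x51, 0xee, 0xa9, 0xd1, 0x63]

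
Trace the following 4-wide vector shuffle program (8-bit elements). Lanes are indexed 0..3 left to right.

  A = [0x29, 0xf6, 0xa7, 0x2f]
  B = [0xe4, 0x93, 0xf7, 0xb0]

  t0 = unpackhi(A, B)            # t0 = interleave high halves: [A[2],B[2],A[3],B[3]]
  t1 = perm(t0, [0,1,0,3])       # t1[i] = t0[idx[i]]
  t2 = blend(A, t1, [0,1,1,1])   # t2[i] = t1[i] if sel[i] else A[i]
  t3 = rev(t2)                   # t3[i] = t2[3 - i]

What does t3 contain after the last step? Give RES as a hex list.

→ t0 |a7|f7|2f|b0|
→ t1 |a7|f7|a7|b0|
→ t2 |29|f7|a7|b0|
→ t3 |b0|a7|f7|29|

RES = [0xb0, 0xa7, 0xf7, 0x29]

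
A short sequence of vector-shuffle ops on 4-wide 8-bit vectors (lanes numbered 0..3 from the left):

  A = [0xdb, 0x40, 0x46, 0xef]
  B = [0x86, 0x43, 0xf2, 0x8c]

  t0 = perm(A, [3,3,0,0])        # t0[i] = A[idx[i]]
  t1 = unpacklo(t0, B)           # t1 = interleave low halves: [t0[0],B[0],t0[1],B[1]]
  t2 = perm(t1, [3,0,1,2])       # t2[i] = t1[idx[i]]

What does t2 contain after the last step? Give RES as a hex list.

  t0: ef ef db db
  t1: ef 86 ef 43
  t2: 43 ef 86 ef

RES = [0x43, 0xef, 0x86, 0xef]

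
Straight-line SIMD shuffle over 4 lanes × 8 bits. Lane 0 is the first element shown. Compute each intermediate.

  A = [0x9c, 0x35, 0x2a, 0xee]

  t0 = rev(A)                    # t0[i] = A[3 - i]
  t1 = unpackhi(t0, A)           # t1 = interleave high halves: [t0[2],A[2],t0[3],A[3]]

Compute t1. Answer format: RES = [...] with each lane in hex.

t0 = [0xee, 0x2a, 0x35, 0x9c]
t1 = [0x35, 0x2a, 0x9c, 0xee]

RES = [0x35, 0x2a, 0x9c, 0xee]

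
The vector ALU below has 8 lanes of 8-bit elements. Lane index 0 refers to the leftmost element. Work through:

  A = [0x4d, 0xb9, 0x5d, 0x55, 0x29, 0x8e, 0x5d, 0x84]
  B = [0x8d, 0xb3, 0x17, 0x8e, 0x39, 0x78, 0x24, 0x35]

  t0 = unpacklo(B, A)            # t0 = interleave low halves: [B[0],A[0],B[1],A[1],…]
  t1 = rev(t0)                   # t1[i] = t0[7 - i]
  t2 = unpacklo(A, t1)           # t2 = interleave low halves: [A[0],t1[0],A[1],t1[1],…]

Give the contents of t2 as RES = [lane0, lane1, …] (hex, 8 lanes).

RES = [0x4d, 0x55, 0xb9, 0x8e, 0x5d, 0x5d, 0x55, 0x17]

  t0: 8d 4d b3 b9 17 5d 8e 55
  t1: 55 8e 5d 17 b9 b3 4d 8d
  t2: 4d 55 b9 8e 5d 5d 55 17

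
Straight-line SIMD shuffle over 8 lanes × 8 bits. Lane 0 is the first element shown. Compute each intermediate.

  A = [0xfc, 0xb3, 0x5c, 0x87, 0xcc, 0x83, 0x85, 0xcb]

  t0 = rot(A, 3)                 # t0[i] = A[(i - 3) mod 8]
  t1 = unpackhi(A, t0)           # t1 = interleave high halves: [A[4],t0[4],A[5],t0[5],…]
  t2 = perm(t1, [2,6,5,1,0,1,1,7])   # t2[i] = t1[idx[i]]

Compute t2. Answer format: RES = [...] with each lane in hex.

t0 = [0x83, 0x85, 0xcb, 0xfc, 0xb3, 0x5c, 0x87, 0xcc]
t1 = [0xcc, 0xb3, 0x83, 0x5c, 0x85, 0x87, 0xcb, 0xcc]
t2 = [0x83, 0xcb, 0x87, 0xb3, 0xcc, 0xb3, 0xb3, 0xcc]

RES = [0x83, 0xcb, 0x87, 0xb3, 0xcc, 0xb3, 0xb3, 0xcc]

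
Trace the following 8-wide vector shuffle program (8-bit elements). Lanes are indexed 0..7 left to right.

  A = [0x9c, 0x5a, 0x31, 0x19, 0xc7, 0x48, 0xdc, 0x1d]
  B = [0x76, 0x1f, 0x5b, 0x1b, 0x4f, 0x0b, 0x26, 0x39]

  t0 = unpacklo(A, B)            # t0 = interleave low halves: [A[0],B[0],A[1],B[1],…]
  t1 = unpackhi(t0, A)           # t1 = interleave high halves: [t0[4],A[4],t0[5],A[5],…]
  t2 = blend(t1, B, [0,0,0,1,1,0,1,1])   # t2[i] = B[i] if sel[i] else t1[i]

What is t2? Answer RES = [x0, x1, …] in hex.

t0 = [0x9c, 0x76, 0x5a, 0x1f, 0x31, 0x5b, 0x19, 0x1b]
t1 = [0x31, 0xc7, 0x5b, 0x48, 0x19, 0xdc, 0x1b, 0x1d]
t2 = [0x31, 0xc7, 0x5b, 0x1b, 0x4f, 0xdc, 0x26, 0x39]

RES = [ 0x31  0xc7  0x5b  0x1b  0x4f  0xdc  0x26  0x39 ]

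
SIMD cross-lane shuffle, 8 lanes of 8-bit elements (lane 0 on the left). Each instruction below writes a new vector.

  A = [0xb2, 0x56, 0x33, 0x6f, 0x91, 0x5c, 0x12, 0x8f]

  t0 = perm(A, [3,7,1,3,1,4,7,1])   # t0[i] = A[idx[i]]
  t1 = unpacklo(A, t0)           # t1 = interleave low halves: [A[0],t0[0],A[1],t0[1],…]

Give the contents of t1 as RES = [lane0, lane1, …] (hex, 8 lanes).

t0 = [0x6f, 0x8f, 0x56, 0x6f, 0x56, 0x91, 0x8f, 0x56]
t1 = [0xb2, 0x6f, 0x56, 0x8f, 0x33, 0x56, 0x6f, 0x6f]

RES = [0xb2, 0x6f, 0x56, 0x8f, 0x33, 0x56, 0x6f, 0x6f]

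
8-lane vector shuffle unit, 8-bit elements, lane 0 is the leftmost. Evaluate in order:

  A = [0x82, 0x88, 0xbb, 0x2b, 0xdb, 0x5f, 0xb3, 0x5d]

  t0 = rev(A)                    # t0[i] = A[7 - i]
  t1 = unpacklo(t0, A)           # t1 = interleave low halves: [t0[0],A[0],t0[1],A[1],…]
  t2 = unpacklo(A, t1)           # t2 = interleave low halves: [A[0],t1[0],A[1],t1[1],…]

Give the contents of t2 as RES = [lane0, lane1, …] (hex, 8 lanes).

t0 = [0x5d, 0xb3, 0x5f, 0xdb, 0x2b, 0xbb, 0x88, 0x82]
t1 = [0x5d, 0x82, 0xb3, 0x88, 0x5f, 0xbb, 0xdb, 0x2b]
t2 = [0x82, 0x5d, 0x88, 0x82, 0xbb, 0xb3, 0x2b, 0x88]

RES = [0x82, 0x5d, 0x88, 0x82, 0xbb, 0xb3, 0x2b, 0x88]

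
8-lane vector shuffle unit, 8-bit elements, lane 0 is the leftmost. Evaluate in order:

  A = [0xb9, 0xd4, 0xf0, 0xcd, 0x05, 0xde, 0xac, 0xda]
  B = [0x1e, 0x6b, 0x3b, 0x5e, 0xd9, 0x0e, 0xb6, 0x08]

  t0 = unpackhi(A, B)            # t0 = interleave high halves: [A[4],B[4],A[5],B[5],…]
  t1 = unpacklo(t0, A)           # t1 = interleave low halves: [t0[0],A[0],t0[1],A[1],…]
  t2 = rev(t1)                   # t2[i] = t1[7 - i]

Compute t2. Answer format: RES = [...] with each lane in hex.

t0 = [0x05, 0xd9, 0xde, 0x0e, 0xac, 0xb6, 0xda, 0x08]
t1 = [0x05, 0xb9, 0xd9, 0xd4, 0xde, 0xf0, 0x0e, 0xcd]
t2 = [0xcd, 0x0e, 0xf0, 0xde, 0xd4, 0xd9, 0xb9, 0x05]

RES = [0xcd, 0x0e, 0xf0, 0xde, 0xd4, 0xd9, 0xb9, 0x05]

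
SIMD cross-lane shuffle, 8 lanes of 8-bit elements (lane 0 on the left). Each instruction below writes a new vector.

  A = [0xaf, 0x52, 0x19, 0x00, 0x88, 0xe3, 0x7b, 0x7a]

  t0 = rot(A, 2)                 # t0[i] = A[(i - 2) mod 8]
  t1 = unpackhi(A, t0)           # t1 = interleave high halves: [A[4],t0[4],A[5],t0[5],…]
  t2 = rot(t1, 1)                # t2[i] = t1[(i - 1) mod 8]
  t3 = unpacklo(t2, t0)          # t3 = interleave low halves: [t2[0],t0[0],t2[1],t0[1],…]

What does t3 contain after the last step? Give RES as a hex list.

RES = [0xe3, 0x7b, 0x88, 0x7a, 0x19, 0xaf, 0xe3, 0x52]

→ t0 |7b|7a|af|52|19|00|88|e3|
→ t1 |88|19|e3|00|7b|88|7a|e3|
→ t2 |e3|88|19|e3|00|7b|88|7a|
→ t3 |e3|7b|88|7a|19|af|e3|52|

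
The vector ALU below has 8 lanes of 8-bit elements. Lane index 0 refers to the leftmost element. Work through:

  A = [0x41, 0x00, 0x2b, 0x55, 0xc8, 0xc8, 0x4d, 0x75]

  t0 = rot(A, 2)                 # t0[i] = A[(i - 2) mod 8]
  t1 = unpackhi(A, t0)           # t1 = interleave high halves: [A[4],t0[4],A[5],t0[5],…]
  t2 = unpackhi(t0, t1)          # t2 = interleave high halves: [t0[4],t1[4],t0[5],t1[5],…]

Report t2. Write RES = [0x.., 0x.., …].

  t0: 4d 75 41 00 2b 55 c8 c8
  t1: c8 2b c8 55 4d c8 75 c8
  t2: 2b 4d 55 c8 c8 75 c8 c8

RES = [0x2b, 0x4d, 0x55, 0xc8, 0xc8, 0x75, 0xc8, 0xc8]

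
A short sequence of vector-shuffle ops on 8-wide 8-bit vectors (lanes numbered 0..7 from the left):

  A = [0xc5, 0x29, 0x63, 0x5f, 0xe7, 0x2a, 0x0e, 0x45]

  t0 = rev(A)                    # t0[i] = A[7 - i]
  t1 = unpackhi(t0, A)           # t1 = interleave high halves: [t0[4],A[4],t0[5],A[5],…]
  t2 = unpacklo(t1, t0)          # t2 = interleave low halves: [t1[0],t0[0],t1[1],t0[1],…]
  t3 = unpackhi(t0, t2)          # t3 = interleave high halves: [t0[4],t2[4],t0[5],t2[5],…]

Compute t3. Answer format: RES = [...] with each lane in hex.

→ t0 |45|0e|2a|e7|5f|63|29|c5|
→ t1 |5f|e7|63|2a|29|0e|c5|45|
→ t2 |5f|45|e7|0e|63|2a|2a|e7|
→ t3 |5f|63|63|2a|29|2a|c5|e7|

RES = [0x5f, 0x63, 0x63, 0x2a, 0x29, 0x2a, 0xc5, 0xe7]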